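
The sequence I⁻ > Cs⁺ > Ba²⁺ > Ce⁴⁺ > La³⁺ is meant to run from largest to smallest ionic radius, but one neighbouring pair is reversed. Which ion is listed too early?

Ce⁴⁺

The pair Ce⁴⁺, La³⁺ is the wrong way round — both have 54 electrons but Z(Ce)=58 > Z(La)=57, so Ce⁴⁺ should be the smaller of the two. All other adjacent pairs agree with periodic trends, so Ce⁴⁺ is the misplaced ion.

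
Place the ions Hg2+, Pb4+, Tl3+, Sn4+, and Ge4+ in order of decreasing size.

Ge4+ has 28 e⁻ (Z=32), Sn4+ has 46 e⁻ (Z=50), Pb4+ has 78 e⁻ (Z=82), Tl3+ has 78 e⁻ (Z=81), Hg2+ has 78 e⁻ (Z=80). Ge4+ < Sn4+ (same group, period 4 vs 5); Sn4+ < Pb4+ (same group, period 5 vs 6); Pb4+ < Tl3+ (both 78 e⁻, Z=82>81); Tl3+ < Hg2+ (isoelectronic, higher Z=81 is smaller).

Hg2+ > Tl3+ > Pb4+ > Sn4+ > Ge4+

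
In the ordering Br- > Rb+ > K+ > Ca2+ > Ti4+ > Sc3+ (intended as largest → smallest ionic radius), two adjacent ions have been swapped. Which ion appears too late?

The pair Ti4+, Sc3+ is the wrong way round — they are isoelectronic (18 e⁻) and Ti has more protons than Sc (22 vs 21), making Ti4+ smaller. All other adjacent pairs agree with periodic trends, so Sc3+ is the misplaced ion.

Sc3+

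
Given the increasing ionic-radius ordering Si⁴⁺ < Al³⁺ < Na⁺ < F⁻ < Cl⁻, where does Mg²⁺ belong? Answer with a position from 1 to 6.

Tabulating Z and e⁻: Si⁴⁺: 10 e⁻, Z=14, Al³⁺: 10 e⁻, Z=13, Mg²⁺: 10 e⁻, Z=12, Na⁺: 10 e⁻, Z=11, F⁻: 10 e⁻, Z=9, Cl⁻: 18 e⁻, Z=17. Si⁴⁺ < Al³⁺ (isoelectronic, higher Z=14 is smaller); Al³⁺ < Mg²⁺ (isoelectronic, higher Z=13 is smaller); Mg²⁺ < Na⁺ (isoelectronic, higher Z=12 is smaller); Na⁺ < F⁻ (both 10 e⁻, Z=11>9); F⁻ < Cl⁻ (same group, 1 shell fewer).
With Mg²⁺ included the full order is Si⁴⁺ < Al³⁺ < Mg²⁺ < Na⁺ < F⁻ < Cl⁻, so it takes position 3.

3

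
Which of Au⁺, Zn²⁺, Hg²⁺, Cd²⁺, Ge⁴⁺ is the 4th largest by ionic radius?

Zn²⁺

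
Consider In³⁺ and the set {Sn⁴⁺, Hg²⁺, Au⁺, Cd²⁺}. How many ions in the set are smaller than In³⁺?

1

Electron counts and nuclear charges: Sn⁴⁺ (Z=50, 46 e⁻), In³⁺ (Z=49, 46 e⁻), Cd²⁺ (Z=48, 46 e⁻), Hg²⁺ (Z=80, 78 e⁻), Au⁺ (Z=79, 78 e⁻). Sn⁴⁺ < In³⁺ (both 46 e⁻, Z=50>49); In³⁺ < Cd²⁺ (both 46 e⁻, Z=49>48); Cd²⁺ < Hg²⁺ (same group, 1 shell fewer); Hg²⁺ < Au⁺ (both 78 e⁻, Z=80>79).
Ordering all of them (including In³⁺) by radius gives Sn⁴⁺ < In³⁺ < Cd²⁺ < Hg²⁺ < Au⁺. That's 1.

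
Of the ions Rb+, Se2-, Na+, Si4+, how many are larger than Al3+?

3

Tabulating Z and e⁻: Si4+ (Z=14, 10 e⁻), Al3+ (Z=13, 10 e⁻), Na+ (Z=11, 10 e⁻), Rb+ (Z=37, 36 e⁻), Se2- (Z=34, 36 e⁻). Si4+ < Al3+ (both 10 e⁻, Z=14>13); Al3+ < Na+ (both 10 e⁻, Z=13>11); Na+ < Rb+ (same group, period 3 vs 5); Rb+ < Se2- (both 36 e⁻, Z=37>34).
Ordering all of them (including Al3+) by radius gives Si4+ < Al3+ < Na+ < Rb+ < Se2-. So 3 are larger.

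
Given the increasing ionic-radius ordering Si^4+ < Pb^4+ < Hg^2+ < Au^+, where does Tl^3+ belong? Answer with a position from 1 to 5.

Tabulating Z and e⁻: Si^4+ (Z=14, 10 e⁻), Pb^4+ (Z=82, 78 e⁻), Tl^3+ (Z=81, 78 e⁻), Hg^2+ (Z=80, 78 e⁻), Au^+ (Z=79, 78 e⁻). Si^4+ < Pb^4+ (same group, period 3 vs 6); Pb^4+ < Tl^3+ (isoelectronic, higher Z=82 is smaller); Tl^3+ < Hg^2+ (isoelectronic, higher Z=81 is smaller); Hg^2+ < Au^+ (both 78 e⁻, Z=80>79).
Merged order: Si^4+ < Pb^4+ < Tl^3+ < Hg^2+ < Au^+ — Tl^3+ is number 3.

3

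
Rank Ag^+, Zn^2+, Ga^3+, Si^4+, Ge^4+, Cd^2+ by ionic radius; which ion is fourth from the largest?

Ga^3+

Work out protons and electrons: Si^4+: 10 e⁻, Z=14, Ge^4+: 28 e⁻, Z=32, Ga^3+: 28 e⁻, Z=31, Zn^2+: 28 e⁻, Z=30, Cd^2+: 46 e⁻, Z=48, Ag^+: 46 e⁻, Z=47. Si^4+ < Ge^4+ (same group, 1 shell fewer); Ge^4+ < Ga^3+ (both 28 e⁻, Z=32>31); Ga^3+ < Zn^2+ (isoelectronic, higher Z=31 is smaller); Zn^2+ < Cd^2+ (same group, period 4 vs 5); Cd^2+ < Ag^+ (isoelectronic, higher Z=48 is smaller).
Ordering: Si^4+ < Ge^4+ < Ga^3+ < Zn^2+ < Cd^2+ < Ag^+. The fourth largest is Ga^3+.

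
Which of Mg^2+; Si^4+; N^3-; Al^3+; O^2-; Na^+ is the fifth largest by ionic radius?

Al^3+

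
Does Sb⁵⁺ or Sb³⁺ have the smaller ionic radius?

For a single element, ionic radius drops as positive charge rises — Sb⁵⁺ < Sb³⁺.

Sb⁵⁺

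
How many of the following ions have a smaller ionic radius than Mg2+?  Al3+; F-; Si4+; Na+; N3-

Isoelectronic series (10 e⁻ each). Size is set by nuclear charge: more protons means a smaller ion. Si4+ (Z=14), Al3+ (Z=13), Mg2+ (Z=12), Na+ (Z=11), F- (Z=9), N3- (Z=7).
Ordering all of them (including Mg2+) by radius gives Si4+ < Al3+ < Mg2+ < Na+ < F- < N3-. So 2 are smaller.

2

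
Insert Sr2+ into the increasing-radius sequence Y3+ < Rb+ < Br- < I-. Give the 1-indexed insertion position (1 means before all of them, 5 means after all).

Tabulating Z and e⁻: Y3+: 36 e⁻, Z=39, Sr2+: 36 e⁻, Z=38, Rb+: 36 e⁻, Z=37, Br-: 36 e⁻, Z=35, I-: 54 e⁻, Z=53. Y3+ < Sr2+ (both 36 e⁻, Z=39>38); Sr2+ < Rb+ (isoelectronic, higher Z=38 is smaller); Rb+ < Br- (isoelectronic, higher Z=37 is smaller); Br- < I- (same group, 1 shell fewer).
The complete sequence is Y3+ < Sr2+ < Rb+ < Br- < I-. Sr2+ sits at position 2.

2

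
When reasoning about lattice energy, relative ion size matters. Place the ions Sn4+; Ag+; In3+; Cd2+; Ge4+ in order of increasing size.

Electron counts and nuclear charges: Ge4+ has 28 e⁻ (Z=32), Sn4+ has 46 e⁻ (Z=50), In3+ has 46 e⁻ (Z=49), Cd2+ has 46 e⁻ (Z=48), Ag+ has 46 e⁻ (Z=47). Ge4+ < Sn4+ (same group, period 4 vs 5); Sn4+ < In3+ (both 46 e⁻, Z=50>49); In3+ < Cd2+ (isoelectronic, higher Z=49 is smaller); Cd2+ < Ag+ (both 46 e⁻, Z=48>47).

Ge4+ < Sn4+ < In3+ < Cd2+ < Ag+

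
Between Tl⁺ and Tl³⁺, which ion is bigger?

Tl⁺

For a single element, ionic radius drops as positive charge rises — Tl³⁺ < Tl⁺.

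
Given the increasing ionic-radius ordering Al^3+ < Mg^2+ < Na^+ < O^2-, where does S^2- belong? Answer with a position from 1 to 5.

5

Electron counts and nuclear charges: Al^3+ (Z=13, 10 e⁻), Mg^2+ (Z=12, 10 e⁻), Na^+ (Z=11, 10 e⁻), O^2- (Z=8, 10 e⁻), S^2- (Z=16, 18 e⁻). Al^3+ < Mg^2+ (both 10 e⁻, Z=13>12); Mg^2+ < Na^+ (both 10 e⁻, Z=12>11); Na^+ < O^2- (both 10 e⁻, Z=11>8); O^2- < S^2- (same group, period 2 vs 3).
Putting S^2- in gives Al^3+ < Mg^2+ < Na^+ < O^2- < S^2-; it lands at slot 5.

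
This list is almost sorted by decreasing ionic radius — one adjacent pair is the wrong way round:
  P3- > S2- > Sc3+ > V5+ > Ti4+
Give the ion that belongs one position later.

V5+

Check each adjacent pair. V5+ and Ti4+ are reversed: both have 18 electrons but Z(V)=23 > Z(Ti)=22, so V5+ should be the smaller of the two. No other neighbouring pair contradicts the periodic trends, so V5+ is the ion listed too early.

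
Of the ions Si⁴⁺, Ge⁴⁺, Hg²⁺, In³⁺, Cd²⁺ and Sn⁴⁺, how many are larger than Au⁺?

0

Tabulating Z and e⁻: Si⁴⁺ (Z=14, 10 e⁻), Ge⁴⁺ (Z=32, 28 e⁻), Sn⁴⁺ (Z=50, 46 e⁻), In³⁺ (Z=49, 46 e⁻), Cd²⁺ (Z=48, 46 e⁻), Hg²⁺ (Z=80, 78 e⁻), Au⁺ (Z=79, 78 e⁻). Si⁴⁺ < Ge⁴⁺ (same group, period 3 vs 4); Ge⁴⁺ < Sn⁴⁺ (same group, 1 shell fewer); Sn⁴⁺ < In³⁺ (both 46 e⁻, Z=50>49); In³⁺ < Cd²⁺ (isoelectronic, higher Z=49 is smaller); Cd²⁺ < Hg²⁺ (same group, period 5 vs 6); Hg²⁺ < Au⁺ (isoelectronic, higher Z=80 is smaller).
Placing each against Au⁺: smaller — Si⁴⁺, Ge⁴⁺, Sn⁴⁺, In³⁺, Cd²⁺, Hg²⁺; larger — none. Count: 0.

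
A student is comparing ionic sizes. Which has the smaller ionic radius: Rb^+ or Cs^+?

Rb^+

All are in the same group with charge +1. Radius grows down the group as n (the outermost shell) increases.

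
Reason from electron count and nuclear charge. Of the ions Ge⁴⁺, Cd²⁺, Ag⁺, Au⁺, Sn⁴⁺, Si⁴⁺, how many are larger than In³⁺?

3

Electron counts and nuclear charges: Si⁴⁺ (Z=14, 10 e⁻), Ge⁴⁺ (Z=32, 28 e⁻), Sn⁴⁺ (Z=50, 46 e⁻), In³⁺ (Z=49, 46 e⁻), Cd²⁺ (Z=48, 46 e⁻), Ag⁺ (Z=47, 46 e⁻), Au⁺ (Z=79, 78 e⁻). Si⁴⁺ < Ge⁴⁺ (same group, period 3 vs 4); Ge⁴⁺ < Sn⁴⁺ (same group, 1 shell fewer); Sn⁴⁺ < In³⁺ (both 46 e⁻, Z=50>49); In³⁺ < Cd²⁺ (isoelectronic, higher Z=49 is smaller); Cd²⁺ < Ag⁺ (isoelectronic, higher Z=48 is smaller); Ag⁺ < Au⁺ (same group, period 5 vs 6).
Placing each against In³⁺: smaller — Si⁴⁺, Ge⁴⁺, Sn⁴⁺; larger — Cd²⁺, Ag⁺, Au⁺. Count: 3.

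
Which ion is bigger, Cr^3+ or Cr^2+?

For a single element, ionic radius drops as positive charge rises — Cr^3+ < Cr^2+.

Cr^2+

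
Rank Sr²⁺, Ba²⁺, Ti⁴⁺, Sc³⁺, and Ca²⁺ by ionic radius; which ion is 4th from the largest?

Electron counts and nuclear charges: Ti⁴⁺ has 18 e⁻ (Z=22), Sc³⁺ has 18 e⁻ (Z=21), Ca²⁺ has 18 e⁻ (Z=20), Sr²⁺ has 36 e⁻ (Z=38), Ba²⁺ has 54 e⁻ (Z=56). Ti⁴⁺ < Sc³⁺ (isoelectronic, higher Z=22 is smaller); Sc³⁺ < Ca²⁺ (isoelectronic, higher Z=21 is smaller); Ca²⁺ < Sr²⁺ (same group, 1 shell fewer); Sr²⁺ < Ba²⁺ (same group, 1 shell fewer).
So the order is Ti⁴⁺ < Sc³⁺ < Ca²⁺ < Sr²⁺ < Ba²⁺; the 4th-largest ion is Sc³⁺.

Sc³⁺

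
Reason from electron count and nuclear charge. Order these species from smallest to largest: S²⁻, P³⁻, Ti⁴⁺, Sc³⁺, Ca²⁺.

These species are isoelectronic with 18 electrons. The only difference is the number of protons: Ti⁴⁺ (Z=22), Sc³⁺ (Z=21), Ca²⁺ (Z=20), S²⁻ (Z=16), P³⁻ (Z=15). The strongest nuclear pull (Ti⁴⁺) gives the smallest ion.

Ti⁴⁺ < Sc³⁺ < Ca²⁺ < S²⁻ < P³⁻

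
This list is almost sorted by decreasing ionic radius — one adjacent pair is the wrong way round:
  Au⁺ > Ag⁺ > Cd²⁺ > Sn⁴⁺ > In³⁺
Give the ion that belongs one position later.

Scanning neighbour by neighbour, only Sn⁴⁺/In³⁺ violates a trend: they are isoelectronic (46 e⁻) and Sn has more protons than In (50 vs 49), making Sn⁴⁺ smaller. That makes Sn⁴⁺ the one sitting a position early relative to where it belongs.

Sn⁴⁺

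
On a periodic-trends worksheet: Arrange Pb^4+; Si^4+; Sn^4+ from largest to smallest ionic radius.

These ions sit in one column with identical charge. Each step down the periodic table adds a principal shell, increasing the radius.

Pb^4+ > Sn^4+ > Si^4+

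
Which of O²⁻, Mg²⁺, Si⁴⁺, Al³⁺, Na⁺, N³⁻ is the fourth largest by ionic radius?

Mg²⁺

Each ion has 10 electrons. The ranking follows nuclear charge in reverse — greater Z gives a smaller radius. Si⁴⁺ (Z=14), Al³⁺ (Z=13), Mg²⁺ (Z=12), Na⁺ (Z=11), O²⁻ (Z=8), N³⁻ (Z=7).
Full ascending order: Si⁴⁺ < Al³⁺ < Mg²⁺ < Na⁺ < O²⁻ < N³⁻. Counting from the largest, position 4 is Mg²⁺.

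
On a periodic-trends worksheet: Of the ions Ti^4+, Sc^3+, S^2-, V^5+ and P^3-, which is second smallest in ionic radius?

Isoelectronic series (18 e⁻ each). Size is set by nuclear charge: more protons means a smaller ion. V^5+ (Z=23), Ti^4+ (Z=22), Sc^3+ (Z=21), S^2- (Z=16), P^3- (Z=15).
So the order is V^5+ < Ti^4+ < Sc^3+ < S^2- < P^3-; the 2nd-smallest ion is Ti^4+.

Ti^4+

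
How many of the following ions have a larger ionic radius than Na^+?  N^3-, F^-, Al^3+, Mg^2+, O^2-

3

All of these have 10 electrons (isoelectronic). With the same electron cloud, the ion with the most protons pulls it in tightest. Nuclear charges: Al^3+ (Z=13), Mg^2+ (Z=12), Na^+ (Z=11), F^- (Z=9), O^2- (Z=8), N^3- (Z=7). Highest Z is smallest.
Overall: Al^3+ < Mg^2+ < Na^+ < F^- < O^2- < N^3-. Na^+ has 2 below it and 3 above. That's 3.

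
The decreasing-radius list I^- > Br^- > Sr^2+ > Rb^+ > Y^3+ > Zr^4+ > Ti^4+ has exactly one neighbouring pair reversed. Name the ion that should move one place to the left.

Rb^+

Scanning neighbour by neighbour, only Sr^2+/Rb^+ violates a trend: both have 36 electrons but Z(Sr)=38 > Z(Rb)=37, so Sr^2+ should be the smaller of the two. That makes Rb^+ the one sitting a position late relative to where it belongs.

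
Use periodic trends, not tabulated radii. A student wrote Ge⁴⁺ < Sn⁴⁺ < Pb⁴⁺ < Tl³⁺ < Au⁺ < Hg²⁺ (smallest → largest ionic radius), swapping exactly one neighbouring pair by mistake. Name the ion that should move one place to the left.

Check each adjacent pair. Au⁺ and Hg²⁺ are reversed: Hg²⁺ and Au⁺ share 78 electrons; the higher nuclear charge on Hg (Z=80) contracts it more, so Hg²⁺ < Au⁺. No other neighbouring pair contradicts the periodic trends, so Hg²⁺ is the ion listed too late.

Hg²⁺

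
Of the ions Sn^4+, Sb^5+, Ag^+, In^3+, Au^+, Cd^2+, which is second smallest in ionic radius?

Sn^4+

Work out protons and electrons: Sb^5+: 46 e⁻, Z=51, Sn^4+: 46 e⁻, Z=50, In^3+: 46 e⁻, Z=49, Cd^2+: 46 e⁻, Z=48, Ag^+: 46 e⁻, Z=47, Au^+: 78 e⁻, Z=79. Sb^5+ < Sn^4+ (isoelectronic, higher Z=51 is smaller); Sn^4+ < In^3+ (both 46 e⁻, Z=50>49); In^3+ < Cd^2+ (isoelectronic, higher Z=49 is smaller); Cd^2+ < Ag^+ (isoelectronic, higher Z=48 is smaller); Ag^+ < Au^+ (same group, 1 shell fewer).
Ordering: Sb^5+ < Sn^4+ < In^3+ < Cd^2+ < Ag^+ < Au^+. The second smallest is Sn^4+.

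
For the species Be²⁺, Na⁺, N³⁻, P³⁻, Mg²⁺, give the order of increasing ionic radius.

Be²⁺ < Mg²⁺ < Na⁺ < N³⁻ < P³⁻

Be²⁺: 2 e⁻, Z=4, Mg²⁺: 10 e⁻, Z=12, Na⁺: 10 e⁻, Z=11, N³⁻: 10 e⁻, Z=7, P³⁻: 18 e⁻, Z=15. Be²⁺ < Mg²⁺ (same group, 1 shell fewer); Mg²⁺ < Na⁺ (both 10 e⁻, Z=12>11); Na⁺ < N³⁻ (both 10 e⁻, Z=11>7); N³⁻ < P³⁻ (same group, period 2 vs 3).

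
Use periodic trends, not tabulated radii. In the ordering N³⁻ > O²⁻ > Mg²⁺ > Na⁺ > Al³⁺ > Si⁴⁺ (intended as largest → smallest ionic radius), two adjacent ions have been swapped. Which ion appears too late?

Na⁺

The pair Mg²⁺, Na⁺ is the wrong way round — both have 10 electrons but Z(Mg)=12 > Z(Na)=11, so Mg²⁺ should be the smaller of the two. All other adjacent pairs agree with periodic trends, so Na⁺ is the misplaced ion.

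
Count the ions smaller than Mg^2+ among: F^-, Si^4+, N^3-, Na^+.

1

Isoelectronic series (10 e⁻ each). Size is set by nuclear charge: more protons means a smaller ion. Si^4+ (Z=14), Mg^2+ (Z=12), Na^+ (Z=11), F^- (Z=9), N^3- (Z=7).
Relative to Mg^2+, the ions that are smaller are Si^4+. Count: 1.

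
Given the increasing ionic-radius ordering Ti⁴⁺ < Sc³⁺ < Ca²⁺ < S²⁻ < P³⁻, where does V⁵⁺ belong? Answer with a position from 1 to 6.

1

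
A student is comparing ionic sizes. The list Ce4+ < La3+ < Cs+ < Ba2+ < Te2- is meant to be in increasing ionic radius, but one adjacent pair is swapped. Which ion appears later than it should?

Compare adjacent ions: they are isoelectronic (54 e⁻) and Ba has more protons than Cs (56 vs 55), making Ba2+ smaller — yet in this increasing list Cs+ sits before Ba2+. Nothing else is reversed, so Ba2+ should move one place to the left.

Ba2+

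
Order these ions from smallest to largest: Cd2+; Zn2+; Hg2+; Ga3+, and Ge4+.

Ge4+ < Ga3+ < Zn2+ < Cd2+ < Hg2+

First list Z and electron count for each: Ge4+ (Z=32, 28 e⁻), Ga3+ (Z=31, 28 e⁻), Zn2+ (Z=30, 28 e⁻), Cd2+ (Z=48, 46 e⁻), Hg2+ (Z=80, 78 e⁻). Ge4+ < Ga3+ (both 28 e⁻, Z=32>31); Ga3+ < Zn2+ (isoelectronic, higher Z=31 is smaller); Zn2+ < Cd2+ (same group, 1 shell fewer); Cd2+ < Hg2+ (same group, 1 shell fewer).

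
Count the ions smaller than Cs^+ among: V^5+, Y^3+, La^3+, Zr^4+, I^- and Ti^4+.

V^5+ (Z=23, 18 e⁻), Ti^4+ (Z=22, 18 e⁻), Zr^4+ (Z=40, 36 e⁻), Y^3+ (Z=39, 36 e⁻), La^3+ (Z=57, 54 e⁻), Cs^+ (Z=55, 54 e⁻), I^- (Z=53, 54 e⁻). V^5+ < Ti^4+ (both 18 e⁻, Z=23>22); Ti^4+ < Zr^4+ (same group, 1 shell fewer); Zr^4+ < Y^3+ (isoelectronic, higher Z=40 is smaller); Y^3+ < La^3+ (same group, 1 shell fewer); La^3+ < Cs^+ (isoelectronic, higher Z=57 is smaller); Cs^+ < I^- (isoelectronic, higher Z=55 is smaller).
Placing each against Cs^+: smaller — V^5+, Ti^4+, Zr^4+, Y^3+, La^3+; larger — I^-. Count: 5.

5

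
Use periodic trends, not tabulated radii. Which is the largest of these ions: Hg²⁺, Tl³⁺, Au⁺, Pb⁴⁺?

Au⁺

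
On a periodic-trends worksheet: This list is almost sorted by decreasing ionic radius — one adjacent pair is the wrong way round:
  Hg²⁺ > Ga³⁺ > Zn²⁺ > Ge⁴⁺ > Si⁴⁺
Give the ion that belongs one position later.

Ga³⁺

Compare adjacent ions: both have 28 electrons but Z(Ga)=31 > Z(Zn)=30, so Ga³⁺ should be the smaller of the two — yet in this decreasing list Ga³⁺ sits before Zn²⁺. Nothing else is reversed, so Ga³⁺ should move one place to the right.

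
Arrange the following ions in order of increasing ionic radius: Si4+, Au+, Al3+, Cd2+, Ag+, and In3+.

Electron counts and nuclear charges: Si4+: 10 e⁻, Z=14, Al3+: 10 e⁻, Z=13, In3+: 46 e⁻, Z=49, Cd2+: 46 e⁻, Z=48, Ag+: 46 e⁻, Z=47, Au+: 78 e⁻, Z=79. Si4+ < Al3+ (isoelectronic, higher Z=14 is smaller); Al3+ < In3+ (same group, 2 shells fewer); In3+ < Cd2+ (both 46 e⁻, Z=49>48); Cd2+ < Ag+ (isoelectronic, higher Z=48 is smaller); Ag+ < Au+ (same group, 1 shell fewer).

Si4+ < Al3+ < In3+ < Cd2+ < Ag+ < Au+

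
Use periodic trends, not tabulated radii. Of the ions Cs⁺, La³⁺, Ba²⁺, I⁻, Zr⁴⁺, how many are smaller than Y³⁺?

1

Zr⁴⁺ (Z=40, 36 e⁻), Y³⁺ (Z=39, 36 e⁻), La³⁺ (Z=57, 54 e⁻), Ba²⁺ (Z=56, 54 e⁻), Cs⁺ (Z=55, 54 e⁻), I⁻ (Z=53, 54 e⁻). Zr⁴⁺ < Y³⁺ (both 36 e⁻, Z=40>39); Y³⁺ < La³⁺ (same group, 1 shell fewer); La³⁺ < Ba²⁺ (both 54 e⁻, Z=57>56); Ba²⁺ < Cs⁺ (isoelectronic, higher Z=56 is smaller); Cs⁺ < I⁻ (both 54 e⁻, Z=55>53).
Relative to Y³⁺, the ions that are smaller are Zr⁴⁺. Count: 1.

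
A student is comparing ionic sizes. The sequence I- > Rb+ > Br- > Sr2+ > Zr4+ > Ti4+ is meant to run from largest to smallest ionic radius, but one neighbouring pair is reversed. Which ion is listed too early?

Scanning neighbour by neighbour, only Rb+/Br- violates a trend: both have 36 electrons but Z(Rb)=37 > Z(Br)=35, so Rb+ should be the smaller of the two. That makes Rb+ the one sitting a position early relative to where it belongs.

Rb+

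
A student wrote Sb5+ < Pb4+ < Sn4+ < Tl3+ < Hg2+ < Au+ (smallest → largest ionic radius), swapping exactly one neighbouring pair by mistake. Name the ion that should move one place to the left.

Sn4+

The pair Pb4+, Sn4+ is the wrong way round — same group and charge — period 5 sits above period 6, so Sn4+ is smaller. All other adjacent pairs agree with periodic trends, so Sn4+ is the misplaced ion.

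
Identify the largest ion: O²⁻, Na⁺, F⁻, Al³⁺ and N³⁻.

N³⁻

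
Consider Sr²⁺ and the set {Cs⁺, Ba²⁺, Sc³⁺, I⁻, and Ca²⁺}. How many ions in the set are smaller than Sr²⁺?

2

First list Z and electron count for each: Sc³⁺: 18 e⁻, Z=21, Ca²⁺: 18 e⁻, Z=20, Sr²⁺: 36 e⁻, Z=38, Ba²⁺: 54 e⁻, Z=56, Cs⁺: 54 e⁻, Z=55, I⁻: 54 e⁻, Z=53. Sc³⁺ < Ca²⁺ (isoelectronic, higher Z=21 is smaller); Ca²⁺ < Sr²⁺ (same group, 1 shell fewer); Sr²⁺ < Ba²⁺ (same group, 1 shell fewer); Ba²⁺ < Cs⁺ (isoelectronic, higher Z=56 is smaller); Cs⁺ < I⁻ (both 54 e⁻, Z=55>53).
Placing each against Sr²⁺: smaller — Sc³⁺, Ca²⁺; larger — Ba²⁺, Cs⁺, I⁻. That's 2.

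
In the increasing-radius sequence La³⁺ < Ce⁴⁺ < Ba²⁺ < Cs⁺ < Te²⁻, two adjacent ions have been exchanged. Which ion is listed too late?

Compare adjacent ions: they are isoelectronic (54 e⁻) and Ce has more protons than La (58 vs 57), making Ce⁴⁺ smaller — yet in this increasing list La³⁺ sits before Ce⁴⁺. Nothing else is reversed, so Ce⁴⁺ should move one place to the left.

Ce⁴⁺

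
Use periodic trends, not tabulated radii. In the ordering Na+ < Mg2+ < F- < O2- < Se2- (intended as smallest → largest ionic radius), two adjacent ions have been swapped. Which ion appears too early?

Na+

The pair Na+, Mg2+ is the wrong way round — both have 10 electrons but Z(Mg)=12 > Z(Na)=11, so Mg2+ should be the smaller of the two. All other adjacent pairs agree with periodic trends, so Na+ is the misplaced ion.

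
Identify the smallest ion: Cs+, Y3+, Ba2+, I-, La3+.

Y3+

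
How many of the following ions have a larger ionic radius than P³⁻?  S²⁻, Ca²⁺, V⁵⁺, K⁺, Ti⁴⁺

Each ion has 18 electrons. The ranking follows nuclear charge in reverse — greater Z gives a smaller radius. V⁵⁺ (Z=23), Ti⁴⁺ (Z=22), Ca²⁺ (Z=20), K⁺ (Z=19), S²⁻ (Z=16), P³⁻ (Z=15).
Ordering all of them (including P³⁻) by radius gives V⁵⁺ < Ti⁴⁺ < Ca²⁺ < K⁺ < S²⁻ < P³⁻. So 0 are larger.

0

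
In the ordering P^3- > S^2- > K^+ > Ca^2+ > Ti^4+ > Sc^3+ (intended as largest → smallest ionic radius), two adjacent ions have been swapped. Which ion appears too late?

Sc^3+

Compare adjacent ions: Ti^4+ and Sc^3+ share 18 electrons; the higher nuclear charge on Ti (Z=22) contracts it more, so Ti^4+ < Sc^3+ — yet in this decreasing list Ti^4+ sits before Sc^3+. Nothing else is reversed, so Sc^3+ should move one place to the left.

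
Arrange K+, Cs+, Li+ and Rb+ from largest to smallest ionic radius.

Cs+ > Rb+ > K+ > Li+

All are in the same group with charge +1. Radius grows down the group as n (the outermost shell) increases.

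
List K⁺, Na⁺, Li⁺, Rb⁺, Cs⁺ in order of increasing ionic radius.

Li⁺ < Na⁺ < K⁺ < Rb⁺ < Cs⁺

Same group, same charge. Going down the group adds an extra shell of electrons, so the ion gets larger: Li⁺ is highest in the group and smallest.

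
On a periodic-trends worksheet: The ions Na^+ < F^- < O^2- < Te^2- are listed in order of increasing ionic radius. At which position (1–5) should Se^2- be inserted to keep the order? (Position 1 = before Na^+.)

Electron counts and nuclear charges: Na^+ has 10 e⁻ (Z=11), F^- has 10 e⁻ (Z=9), O^2- has 10 e⁻ (Z=8), Se^2- has 36 e⁻ (Z=34), Te^2- has 54 e⁻ (Z=52). Na^+ < F^- (both 10 e⁻, Z=11>9); F^- < O^2- (isoelectronic, higher Z=9 is smaller); O^2- < Se^2- (same group, 2 shells fewer); Se^2- < Te^2- (same group, period 4 vs 5).
With Se^2- included the full order is Na^+ < F^- < O^2- < Se^2- < Te^2-, so it takes position 4.

4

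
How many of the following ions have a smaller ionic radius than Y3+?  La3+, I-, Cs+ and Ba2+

0

Tabulating Z and e⁻: Y3+ has 36 e⁻ (Z=39), La3+ has 54 e⁻ (Z=57), Ba2+ has 54 e⁻ (Z=56), Cs+ has 54 e⁻ (Z=55), I- has 54 e⁻ (Z=53). Y3+ < La3+ (same group, 1 shell fewer); La3+ < Ba2+ (isoelectronic, higher Z=57 is smaller); Ba2+ < Cs+ (isoelectronic, higher Z=56 is smaller); Cs+ < I- (isoelectronic, higher Z=55 is smaller).
Overall: Y3+ < La3+ < Ba2+ < Cs+ < I-. Y3+ has 0 below it and 4 above. Count: 0.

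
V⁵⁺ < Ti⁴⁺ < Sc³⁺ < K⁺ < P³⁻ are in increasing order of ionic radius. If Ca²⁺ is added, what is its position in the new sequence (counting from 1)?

4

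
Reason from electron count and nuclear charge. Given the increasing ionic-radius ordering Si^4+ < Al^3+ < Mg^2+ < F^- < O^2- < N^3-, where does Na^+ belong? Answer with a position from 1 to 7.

4

These species are isoelectronic with 10 electrons. The only difference is the number of protons: Si^4+ (Z=14), Al^3+ (Z=13), Mg^2+ (Z=12), Na^+ (Z=11), F^- (Z=9), O^2- (Z=8), N^3- (Z=7). The strongest nuclear pull (Si^4+) gives the smallest ion.
With Na^+ included the full order is Si^4+ < Al^3+ < Mg^2+ < Na^+ < F^- < O^2- < N^3-, so it takes position 4.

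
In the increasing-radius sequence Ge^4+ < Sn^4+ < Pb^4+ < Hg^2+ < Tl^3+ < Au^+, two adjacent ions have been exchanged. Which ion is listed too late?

Tl^3+

The pair Hg^2+, Tl^3+ is the wrong way round — both have 78 electrons but Z(Tl)=81 > Z(Hg)=80, so Tl^3+ should be the smaller of the two. All other adjacent pairs agree with periodic trends, so Tl^3+ is the misplaced ion.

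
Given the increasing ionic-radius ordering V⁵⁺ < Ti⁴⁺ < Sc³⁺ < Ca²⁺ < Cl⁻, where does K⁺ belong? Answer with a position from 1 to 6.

5

All of these have 18 electrons (isoelectronic). With the same electron cloud, the ion with the most protons pulls it in tightest. Nuclear charges: V⁵⁺ (Z=23), Ti⁴⁺ (Z=22), Sc³⁺ (Z=21), Ca²⁺ (Z=20), K⁺ (Z=19), Cl⁻ (Z=17). Highest Z is smallest.
The complete sequence is V⁵⁺ < Ti⁴⁺ < Sc³⁺ < Ca²⁺ < K⁺ < Cl⁻. K⁺ sits at position 5.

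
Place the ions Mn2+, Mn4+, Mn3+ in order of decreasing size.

Same element, different charge: the more highly charged cation has fewer electrons and a greater effective nuclear charge per electron, making Mn4+ the smallest.

Mn2+ > Mn3+ > Mn4+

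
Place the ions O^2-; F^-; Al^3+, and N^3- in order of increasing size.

Al^3+ < F^- < O^2- < N^3-

Each ion has 10 electrons. The ranking follows nuclear charge in reverse — greater Z gives a smaller radius. Al^3+ (Z=13), F^- (Z=9), O^2- (Z=8), N^3- (Z=7).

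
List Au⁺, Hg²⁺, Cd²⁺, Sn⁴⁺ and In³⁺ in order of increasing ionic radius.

Work out protons and electrons: Sn⁴⁺ has 46 e⁻ (Z=50), In³⁺ has 46 e⁻ (Z=49), Cd²⁺ has 46 e⁻ (Z=48), Hg²⁺ has 78 e⁻ (Z=80), Au⁺ has 78 e⁻ (Z=79). Sn⁴⁺ < In³⁺ (isoelectronic, higher Z=50 is smaller); In³⁺ < Cd²⁺ (isoelectronic, higher Z=49 is smaller); Cd²⁺ < Hg²⁺ (same group, 1 shell fewer); Hg²⁺ < Au⁺ (both 78 e⁻, Z=80>79).

Sn⁴⁺ < In³⁺ < Cd²⁺ < Hg²⁺ < Au⁺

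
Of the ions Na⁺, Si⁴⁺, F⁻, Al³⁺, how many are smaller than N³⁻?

These species are isoelectronic with 10 electrons. The only difference is the number of protons: Si⁴⁺ (Z=14), Al³⁺ (Z=13), Na⁺ (Z=11), F⁻ (Z=9), N³⁻ (Z=7). The strongest nuclear pull (Si⁴⁺) gives the smallest ion.
Ordering all of them (including N³⁻) by radius gives Si⁴⁺ < Al³⁺ < Na⁺ < F⁻ < N³⁻. So 4 are smaller.

4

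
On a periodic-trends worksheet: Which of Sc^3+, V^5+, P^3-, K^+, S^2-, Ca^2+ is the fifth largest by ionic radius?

Sc^3+

Each ion has 18 electrons. The ranking follows nuclear charge in reverse — greater Z gives a smaller radius. V^5+ (Z=23), Sc^3+ (Z=21), Ca^2+ (Z=20), K^+ (Z=19), S^2- (Z=16), P^3- (Z=15).
That gives V^5+ < Sc^3+ < Ca^2+ < K^+ < S^2- < P^3-. From the largest end, number 5 is Sc^3+.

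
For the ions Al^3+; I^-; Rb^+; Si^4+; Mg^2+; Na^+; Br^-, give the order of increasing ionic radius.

Si^4+: 10 e⁻, Z=14, Al^3+: 10 e⁻, Z=13, Mg^2+: 10 e⁻, Z=12, Na^+: 10 e⁻, Z=11, Rb^+: 36 e⁻, Z=37, Br^-: 36 e⁻, Z=35, I^-: 54 e⁻, Z=53. Si^4+ < Al^3+ (both 10 e⁻, Z=14>13); Al^3+ < Mg^2+ (both 10 e⁻, Z=13>12); Mg^2+ < Na^+ (both 10 e⁻, Z=12>11); Na^+ < Rb^+ (same group, period 3 vs 5); Rb^+ < Br^- (both 36 e⁻, Z=37>35); Br^- < I^- (same group, 1 shell fewer).

Si^4+ < Al^3+ < Mg^2+ < Na^+ < Rb^+ < Br^- < I^-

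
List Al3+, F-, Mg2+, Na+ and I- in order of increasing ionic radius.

Al3+ < Mg2+ < Na+ < F- < I-

First list Z and electron count for each: Al3+ (Z=13, 10 e⁻), Mg2+ (Z=12, 10 e⁻), Na+ (Z=11, 10 e⁻), F- (Z=9, 10 e⁻), I- (Z=53, 54 e⁻). Al3+ < Mg2+ (both 10 e⁻, Z=13>12); Mg2+ < Na+ (isoelectronic, higher Z=12 is smaller); Na+ < F- (both 10 e⁻, Z=11>9); F- < I- (same group, period 2 vs 5).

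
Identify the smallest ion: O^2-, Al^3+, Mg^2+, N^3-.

Al^3+

Isoelectronic series (10 e⁻ each). Size is set by nuclear charge: more protons means a smaller ion. Al^3+ (Z=13), Mg^2+ (Z=12), O^2- (Z=8), N^3- (Z=7).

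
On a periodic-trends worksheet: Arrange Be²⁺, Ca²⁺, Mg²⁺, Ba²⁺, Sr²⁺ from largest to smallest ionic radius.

Same group, same charge. Going down the group adds an extra shell of electrons, so the ion gets larger: Be²⁺ is highest in the group and smallest.

Ba²⁺ > Sr²⁺ > Ca²⁺ > Mg²⁺ > Be²⁺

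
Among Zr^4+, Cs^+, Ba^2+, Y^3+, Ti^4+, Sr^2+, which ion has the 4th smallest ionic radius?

Sr^2+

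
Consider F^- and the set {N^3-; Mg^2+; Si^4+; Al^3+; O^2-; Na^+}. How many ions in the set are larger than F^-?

2

Isoelectronic series (10 e⁻ each). Size is set by nuclear charge: more protons means a smaller ion. Si^4+ (Z=14), Al^3+ (Z=13), Mg^2+ (Z=12), Na^+ (Z=11), F^- (Z=9), O^2- (Z=8), N^3- (Z=7).
Ordering all of them (including F^-) by radius gives Si^4+ < Al^3+ < Mg^2+ < Na^+ < F^- < O^2- < N^3-. Count: 2.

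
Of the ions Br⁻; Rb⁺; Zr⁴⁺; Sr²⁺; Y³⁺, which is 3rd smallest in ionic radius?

Sr²⁺

Isoelectronic series (36 e⁻ each). Size is set by nuclear charge: more protons means a smaller ion. Zr⁴⁺ (Z=40), Y³⁺ (Z=39), Sr²⁺ (Z=38), Rb⁺ (Z=37), Br⁻ (Z=35).
Ordering: Zr⁴⁺ < Y³⁺ < Sr²⁺ < Rb⁺ < Br⁻. The 3rd smallest is Sr²⁺.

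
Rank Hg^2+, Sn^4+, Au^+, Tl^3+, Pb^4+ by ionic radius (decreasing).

Tabulating Z and e⁻: Sn^4+ (Z=50, 46 e⁻), Pb^4+ (Z=82, 78 e⁻), Tl^3+ (Z=81, 78 e⁻), Hg^2+ (Z=80, 78 e⁻), Au^+ (Z=79, 78 e⁻). Sn^4+ < Pb^4+ (same group, period 5 vs 6); Pb^4+ < Tl^3+ (isoelectronic, higher Z=82 is smaller); Tl^3+ < Hg^2+ (isoelectronic, higher Z=81 is smaller); Hg^2+ < Au^+ (both 78 e⁻, Z=80>79).

Au^+ > Hg^2+ > Tl^3+ > Pb^4+ > Sn^4+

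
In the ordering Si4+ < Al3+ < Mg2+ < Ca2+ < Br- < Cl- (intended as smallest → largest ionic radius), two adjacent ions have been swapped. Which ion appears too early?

Br-

Check each adjacent pair. Br- and Cl- are reversed: both in group 17 with the same charge; Cl- (period 3) has the smaller radius. No other neighbouring pair contradicts the periodic trends, so Br- is the ion listed too early.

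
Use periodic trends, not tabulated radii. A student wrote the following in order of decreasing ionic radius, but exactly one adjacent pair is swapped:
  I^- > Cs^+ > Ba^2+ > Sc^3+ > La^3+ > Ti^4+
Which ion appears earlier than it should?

Compare adjacent ions: both in group 3 with the same charge; Sc^3+ (period 4) has the smaller radius — yet in this decreasing list Sc^3+ sits before La^3+. Nothing else is reversed, so Sc^3+ should move one place to the right.

Sc^3+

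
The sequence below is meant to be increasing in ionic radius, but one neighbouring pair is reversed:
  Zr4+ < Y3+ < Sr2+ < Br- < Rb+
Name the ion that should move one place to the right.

Compare adjacent ions: Rb+ and Br- share 36 electrons; the higher nuclear charge on Rb (Z=37) contracts it more, so Rb+ < Br- — yet in this increasing list Br- sits before Rb+. Nothing else is reversed, so Br- should move one place to the right.

Br-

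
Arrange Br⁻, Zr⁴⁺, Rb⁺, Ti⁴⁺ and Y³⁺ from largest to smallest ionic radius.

Work out protons and electrons: Ti⁴⁺ has 18 e⁻ (Z=22), Zr⁴⁺ has 36 e⁻ (Z=40), Y³⁺ has 36 e⁻ (Z=39), Rb⁺ has 36 e⁻ (Z=37), Br⁻ has 36 e⁻ (Z=35). Ti⁴⁺ < Zr⁴⁺ (same group, period 4 vs 5); Zr⁴⁺ < Y³⁺ (both 36 e⁻, Z=40>39); Y³⁺ < Rb⁺ (both 36 e⁻, Z=39>37); Rb⁺ < Br⁻ (isoelectronic, higher Z=37 is smaller).

Br⁻ > Rb⁺ > Y³⁺ > Zr⁴⁺ > Ti⁴⁺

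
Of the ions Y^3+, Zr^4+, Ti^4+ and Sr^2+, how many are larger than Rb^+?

Tabulating Z and e⁻: Ti^4+ (Z=22, 18 e⁻), Zr^4+ (Z=40, 36 e⁻), Y^3+ (Z=39, 36 e⁻), Sr^2+ (Z=38, 36 e⁻), Rb^+ (Z=37, 36 e⁻). Ti^4+ < Zr^4+ (same group, 1 shell fewer); Zr^4+ < Y^3+ (isoelectronic, higher Z=40 is smaller); Y^3+ < Sr^2+ (both 36 e⁻, Z=39>38); Sr^2+ < Rb^+ (isoelectronic, higher Z=38 is smaller).
Ordering all of them (including Rb^+) by radius gives Ti^4+ < Zr^4+ < Y^3+ < Sr^2+ < Rb^+. That's 0.

0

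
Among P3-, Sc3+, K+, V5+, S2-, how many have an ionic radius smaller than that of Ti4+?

1

These species are isoelectronic with 18 electrons. The only difference is the number of protons: V5+ (Z=23), Ti4+ (Z=22), Sc3+ (Z=21), K+ (Z=19), S2- (Z=16), P3- (Z=15). The strongest nuclear pull (V5+) gives the smallest ion.
Overall: V5+ < Ti4+ < Sc3+ < K+ < S2- < P3-. Ti4+ has 1 below it and 4 above. That's 1.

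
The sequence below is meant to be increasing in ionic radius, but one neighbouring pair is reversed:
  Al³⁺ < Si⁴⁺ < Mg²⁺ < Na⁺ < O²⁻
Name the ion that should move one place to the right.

Check each adjacent pair. Al³⁺ and Si⁴⁺ are reversed: both have 10 electrons but Z(Si)=14 > Z(Al)=13, so Si⁴⁺ should be the smaller of the two. No other neighbouring pair contradicts the periodic trends, so Al³⁺ is the ion listed too early.

Al³⁺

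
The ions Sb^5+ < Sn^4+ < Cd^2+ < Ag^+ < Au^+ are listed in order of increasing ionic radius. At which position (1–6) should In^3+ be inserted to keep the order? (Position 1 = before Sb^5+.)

3

Sb^5+ (Z=51, 46 e⁻), Sn^4+ (Z=50, 46 e⁻), In^3+ (Z=49, 46 e⁻), Cd^2+ (Z=48, 46 e⁻), Ag^+ (Z=47, 46 e⁻), Au^+ (Z=79, 78 e⁻). Sb^5+ < Sn^4+ (both 46 e⁻, Z=51>50); Sn^4+ < In^3+ (both 46 e⁻, Z=50>49); In^3+ < Cd^2+ (both 46 e⁻, Z=49>48); Cd^2+ < Ag^+ (both 46 e⁻, Z=48>47); Ag^+ < Au^+ (same group, period 5 vs 6).
Merged order: Sb^5+ < Sn^4+ < In^3+ < Cd^2+ < Ag^+ < Au^+ — In^3+ is number 3.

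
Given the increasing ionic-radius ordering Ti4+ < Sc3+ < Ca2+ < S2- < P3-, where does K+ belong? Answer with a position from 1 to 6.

All of these have 18 electrons (isoelectronic). With the same electron cloud, the ion with the most protons pulls it in tightest. Nuclear charges: Ti4+ (Z=22), Sc3+ (Z=21), Ca2+ (Z=20), K+ (Z=19), S2- (Z=16), P3- (Z=15). Highest Z is smallest.
With K+ included the full order is Ti4+ < Sc3+ < Ca2+ < K+ < S2- < P3-, so it takes position 4.

4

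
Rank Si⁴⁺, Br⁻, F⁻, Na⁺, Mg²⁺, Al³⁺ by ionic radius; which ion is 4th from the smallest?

Na⁺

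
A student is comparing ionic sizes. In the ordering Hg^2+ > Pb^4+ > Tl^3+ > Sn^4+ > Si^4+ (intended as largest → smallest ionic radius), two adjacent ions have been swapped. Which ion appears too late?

Tl^3+

Check each adjacent pair. Pb^4+ and Tl^3+ are reversed: Pb^4+ and Tl^3+ share 78 electrons; the higher nuclear charge on Pb (Z=82) contracts it more, so Pb^4+ < Tl^3+. No other neighbouring pair contradicts the periodic trends, so Tl^3+ is the ion listed too late.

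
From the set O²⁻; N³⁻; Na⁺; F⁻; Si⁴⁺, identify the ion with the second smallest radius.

Na⁺

Isoelectronic series (10 e⁻ each). Size is set by nuclear charge: more protons means a smaller ion. Si⁴⁺ (Z=14), Na⁺ (Z=11), F⁻ (Z=9), O²⁻ (Z=8), N³⁻ (Z=7).
Ordering: Si⁴⁺ < Na⁺ < F⁻ < O²⁻ < N³⁻. The second smallest is Na⁺.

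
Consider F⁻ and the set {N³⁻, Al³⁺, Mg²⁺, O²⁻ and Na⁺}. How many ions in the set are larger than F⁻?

All of these have 10 electrons (isoelectronic). With the same electron cloud, the ion with the most protons pulls it in tightest. Nuclear charges: Al³⁺ (Z=13), Mg²⁺ (Z=12), Na⁺ (Z=11), F⁻ (Z=9), O²⁻ (Z=8), N³⁻ (Z=7). Highest Z is smallest.
Relative to F⁻, the ions that are larger are O²⁻, N³⁻. Count: 2.

2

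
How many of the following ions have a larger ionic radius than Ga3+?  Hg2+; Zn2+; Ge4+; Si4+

Work out protons and electrons: Si4+: 10 e⁻, Z=14, Ge4+: 28 e⁻, Z=32, Ga3+: 28 e⁻, Z=31, Zn2+: 28 e⁻, Z=30, Hg2+: 78 e⁻, Z=80. Si4+ < Ge4+ (same group, 1 shell fewer); Ge4+ < Ga3+ (both 28 e⁻, Z=32>31); Ga3+ < Zn2+ (both 28 e⁻, Z=31>30); Zn2+ < Hg2+ (same group, 2 shells fewer).
Overall: Si4+ < Ge4+ < Ga3+ < Zn2+ < Hg2+. Ga3+ has 2 below it and 2 above. Count: 2.

2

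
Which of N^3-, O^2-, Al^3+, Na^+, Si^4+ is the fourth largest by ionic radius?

Each ion has 10 electrons. The ranking follows nuclear charge in reverse — greater Z gives a smaller radius. Si^4+ (Z=14), Al^3+ (Z=13), Na^+ (Z=11), O^2- (Z=8), N^3- (Z=7).
That gives Si^4+ < Al^3+ < Na^+ < O^2- < N^3-. From the largest end, number 4 is Al^3+.

Al^3+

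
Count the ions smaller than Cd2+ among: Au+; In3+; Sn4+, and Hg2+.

2

First list Z and electron count for each: Sn4+ (Z=50, 46 e⁻), In3+ (Z=49, 46 e⁻), Cd2+ (Z=48, 46 e⁻), Hg2+ (Z=80, 78 e⁻), Au+ (Z=79, 78 e⁻). Sn4+ < In3+ (isoelectronic, higher Z=50 is smaller); In3+ < Cd2+ (isoelectronic, higher Z=49 is smaller); Cd2+ < Hg2+ (same group, 1 shell fewer); Hg2+ < Au+ (isoelectronic, higher Z=80 is smaller).
Placing each against Cd2+: smaller — Sn4+, In3+; larger — Hg2+, Au+. So 2 are smaller.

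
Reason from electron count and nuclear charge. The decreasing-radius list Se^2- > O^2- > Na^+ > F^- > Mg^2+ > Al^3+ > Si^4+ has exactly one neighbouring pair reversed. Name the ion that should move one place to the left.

F^-

Compare adjacent ions: Na^+ and F^- share 10 electrons; the higher nuclear charge on Na (Z=11) contracts it more, so Na^+ < F^- — yet in this decreasing list Na^+ sits before F^-. Nothing else is reversed, so F^- should move one place to the left.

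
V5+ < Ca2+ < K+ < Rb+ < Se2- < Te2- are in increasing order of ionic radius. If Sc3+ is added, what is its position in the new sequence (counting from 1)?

2

Tabulating Z and e⁻: V5+ has 18 e⁻ (Z=23), Sc3+ has 18 e⁻ (Z=21), Ca2+ has 18 e⁻ (Z=20), K+ has 18 e⁻ (Z=19), Rb+ has 36 e⁻ (Z=37), Se2- has 36 e⁻ (Z=34), Te2- has 54 e⁻ (Z=52). V5+ < Sc3+ (both 18 e⁻, Z=23>21); Sc3+ < Ca2+ (isoelectronic, higher Z=21 is smaller); Ca2+ < K+ (both 18 e⁻, Z=20>19); K+ < Rb+ (same group, period 4 vs 5); Rb+ < Se2- (isoelectronic, higher Z=37 is smaller); Se2- < Te2- (same group, period 4 vs 5).
The complete sequence is V5+ < Sc3+ < Ca2+ < K+ < Rb+ < Se2- < Te2-. Sc3+ sits at position 2.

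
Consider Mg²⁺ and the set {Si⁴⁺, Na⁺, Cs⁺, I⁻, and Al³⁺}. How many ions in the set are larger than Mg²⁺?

3

Work out protons and electrons: Si⁴⁺ has 10 e⁻ (Z=14), Al³⁺ has 10 e⁻ (Z=13), Mg²⁺ has 10 e⁻ (Z=12), Na⁺ has 10 e⁻ (Z=11), Cs⁺ has 54 e⁻ (Z=55), I⁻ has 54 e⁻ (Z=53). Si⁴⁺ < Al³⁺ (both 10 e⁻, Z=14>13); Al³⁺ < Mg²⁺ (isoelectronic, higher Z=13 is smaller); Mg²⁺ < Na⁺ (isoelectronic, higher Z=12 is smaller); Na⁺ < Cs⁺ (same group, period 3 vs 6); Cs⁺ < I⁻ (both 54 e⁻, Z=55>53).
Placing each against Mg²⁺: smaller — Si⁴⁺, Al³⁺; larger — Na⁺, Cs⁺, I⁻. Count: 3.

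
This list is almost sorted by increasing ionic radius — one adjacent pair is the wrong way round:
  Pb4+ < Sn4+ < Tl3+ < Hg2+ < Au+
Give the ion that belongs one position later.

Pb4+

Compare adjacent ions: same group and charge — period 5 sits above period 6, so Sn4+ is smaller — yet in this increasing list Pb4+ sits before Sn4+. Nothing else is reversed, so Pb4+ should move one place to the right.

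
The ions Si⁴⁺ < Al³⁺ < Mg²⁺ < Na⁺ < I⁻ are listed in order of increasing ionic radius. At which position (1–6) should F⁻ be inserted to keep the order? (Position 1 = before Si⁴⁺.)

First list Z and electron count for each: Si⁴⁺ (Z=14, 10 e⁻), Al³⁺ (Z=13, 10 e⁻), Mg²⁺ (Z=12, 10 e⁻), Na⁺ (Z=11, 10 e⁻), F⁻ (Z=9, 10 e⁻), I⁻ (Z=53, 54 e⁻). Si⁴⁺ < Al³⁺ (isoelectronic, higher Z=14 is smaller); Al³⁺ < Mg²⁺ (isoelectronic, higher Z=13 is smaller); Mg²⁺ < Na⁺ (both 10 e⁻, Z=12>11); Na⁺ < F⁻ (both 10 e⁻, Z=11>9); F⁻ < I⁻ (same group, period 2 vs 5).
Merged order: Si⁴⁺ < Al³⁺ < Mg²⁺ < Na⁺ < F⁻ < I⁻ — F⁻ is number 5.

5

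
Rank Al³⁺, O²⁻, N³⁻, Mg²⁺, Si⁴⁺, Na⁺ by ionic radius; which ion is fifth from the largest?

All of these have 10 electrons (isoelectronic). With the same electron cloud, the ion with the most protons pulls it in tightest. Nuclear charges: Si⁴⁺ (Z=14), Al³⁺ (Z=13), Mg²⁺ (Z=12), Na⁺ (Z=11), O²⁻ (Z=8), N³⁻ (Z=7). Highest Z is smallest.
Full ascending order: Si⁴⁺ < Al³⁺ < Mg²⁺ < Na⁺ < O²⁻ < N³⁻. Counting from the largest, position 5 is Al³⁺.

Al³⁺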